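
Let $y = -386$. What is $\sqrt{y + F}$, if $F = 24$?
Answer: $i \sqrt{362} \approx 19.026 i$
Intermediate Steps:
$\sqrt{y + F} = \sqrt{-386 + 24} = \sqrt{-362} = i \sqrt{362}$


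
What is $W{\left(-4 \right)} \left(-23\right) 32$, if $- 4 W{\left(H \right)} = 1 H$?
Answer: $-736$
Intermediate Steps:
$W{\left(H \right)} = - \frac{H}{4}$ ($W{\left(H \right)} = - \frac{1 H}{4} = - \frac{H}{4}$)
$W{\left(-4 \right)} \left(-23\right) 32 = \left(- \frac{1}{4}\right) \left(-4\right) \left(-23\right) 32 = 1 \left(-23\right) 32 = \left(-23\right) 32 = -736$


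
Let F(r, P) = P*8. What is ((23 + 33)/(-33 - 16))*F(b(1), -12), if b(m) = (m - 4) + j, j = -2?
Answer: 768/7 ≈ 109.71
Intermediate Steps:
b(m) = -6 + m (b(m) = (m - 4) - 2 = (-4 + m) - 2 = -6 + m)
F(r, P) = 8*P
((23 + 33)/(-33 - 16))*F(b(1), -12) = ((23 + 33)/(-33 - 16))*(8*(-12)) = (56/(-49))*(-96) = (56*(-1/49))*(-96) = -8/7*(-96) = 768/7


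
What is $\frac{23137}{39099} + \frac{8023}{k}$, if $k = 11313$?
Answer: $\frac{191813386}{147442329} \approx 1.3009$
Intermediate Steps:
$\frac{23137}{39099} + \frac{8023}{k} = \frac{23137}{39099} + \frac{8023}{11313} = \frac{191813386}{147442329}$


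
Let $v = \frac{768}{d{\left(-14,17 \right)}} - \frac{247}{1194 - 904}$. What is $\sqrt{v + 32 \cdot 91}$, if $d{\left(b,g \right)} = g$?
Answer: $\frac{3 \sqrt{7983686370}}{4930} \approx 54.372$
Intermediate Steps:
$v = \frac{218521}{4930}$ ($v = \frac{768}{17} - \frac{247}{1194 - 904} = 768 \cdot \frac{1}{17} - \frac{247}{1194 - 904} = \frac{768}{17} - \frac{247}{290} = \frac{218521}{4930} \approx 44.325$)
$\sqrt{v + 32 \cdot 91} = \sqrt{\frac{218521}{4930} + 32 \cdot 91} = \sqrt{\frac{218521}{4930} + 2912} = \sqrt{\frac{14574681}{4930}} = \frac{3 \sqrt{7983686370}}{4930}$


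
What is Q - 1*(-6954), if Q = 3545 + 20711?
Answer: 31210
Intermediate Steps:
Q = 24256
Q - 1*(-6954) = 24256 - 1*(-6954) = 24256 + 6954 = 31210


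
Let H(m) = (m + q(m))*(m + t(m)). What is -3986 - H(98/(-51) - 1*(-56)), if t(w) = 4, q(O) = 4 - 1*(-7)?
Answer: -20198464/2601 ≈ -7765.7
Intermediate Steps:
q(O) = 11 (q(O) = 4 + 7 = 11)
H(m) = (4 + m)*(11 + m) (H(m) = (m + 11)*(m + 4) = (11 + m)*(4 + m) = (4 + m)*(11 + m))
-3986 - H(98/(-51) - 1*(-56)) = -3986 - (44 + (98/(-51) - 1*(-56))² + 15*(98/(-51) - 1*(-56))) = -3986 - (44 + (98*(-1/51) + 56)² + 15*(98*(-1/51) + 56)) = -3986 - (44 + (-98/51 + 56)² + 15*(-98/51 + 56)) = -3986 - (44 + (2758/51)² + 15*(2758/51)) = -3986 - (44 + 7606564/2601 + 13790/17) = -3986 - 1*9830878/2601 = -3986 - 9830878/2601 = -20198464/2601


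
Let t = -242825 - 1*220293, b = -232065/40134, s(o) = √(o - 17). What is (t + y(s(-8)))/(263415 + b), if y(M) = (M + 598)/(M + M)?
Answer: -413039061/234925901 - 4000022*I/17619442575 ≈ -1.7582 - 0.00022702*I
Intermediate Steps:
s(o) = √(-17 + o)
y(M) = (598 + M)/(2*M) (y(M) = (598 + M)/((2*M)) = (598 + M)*(1/(2*M)) = (598 + M)/(2*M))
b = -77355/13378 (b = -232065*1/40134 = -77355/13378 ≈ -5.7823)
t = -463118 (t = -242825 - 220293 = -463118)
(t + y(s(-8)))/(263415 + b) = (-463118 + (598 + √(-17 - 8))/(2*(√(-17 - 8))))/(263415 - 77355/13378) = (-463118 + (598 + √(-25))/(2*(√(-25))))/(3523888515/13378) = (-463118 + (598 + 5*I)/(2*((5*I))))*(13378/3523888515) = (-463118 + (-I/5)*(598 + 5*I)/2)*(13378/3523888515) = (-463118 - I*(598 + 5*I)/10)*(13378/3523888515) = -6195592604/3523888515 - 6689*I*(598 + 5*I)/17619442575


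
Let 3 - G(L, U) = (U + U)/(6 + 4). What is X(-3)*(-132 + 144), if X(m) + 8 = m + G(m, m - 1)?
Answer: -432/5 ≈ -86.400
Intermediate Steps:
G(L, U) = 3 - U/5 (G(L, U) = 3 - (U + U)/(6 + 4) = 3 - 2*U/10 = 3 - U/5)
X(m) = -24/5 + 4*m/5 (X(m) = -8 + (m + (3 - (m - 1)/5)) = -8 + (m + (3 - (-1 + m)/5)) = -8 + (m + (3 + (⅕ - m/5))) = -8 + (m + (16/5 - m/5)) = -8 + (16/5 + 4*m/5) = -24/5 + 4*m/5)
X(-3)*(-132 + 144) = (-24/5 + (⅘)*(-3))*(-132 + 144) = (-24/5 - 12/5)*12 = -36/5*12 = -432/5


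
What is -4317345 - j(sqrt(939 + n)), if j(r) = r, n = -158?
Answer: -4317345 - sqrt(781) ≈ -4.3174e+6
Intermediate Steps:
-4317345 - j(sqrt(939 + n)) = -4317345 - sqrt(939 - 158) = -4317345 - sqrt(781)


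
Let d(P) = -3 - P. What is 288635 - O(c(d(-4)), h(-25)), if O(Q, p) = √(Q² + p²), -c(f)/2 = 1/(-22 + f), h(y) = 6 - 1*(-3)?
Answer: 288635 - 5*√1429/21 ≈ 2.8863e+5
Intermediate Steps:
h(y) = 9 (h(y) = 6 + 3 = 9)
c(f) = -2/(-22 + f)
288635 - O(c(d(-4)), h(-25)) = 288635 - √((-2/(-22 + (-3 - 1*(-4))))² + 9²) = 288635 - √((-2/(-22 + (-3 + 4)))² + 81) = 288635 - √((-2/(-22 + 1))² + 81) = 288635 - √((-2/(-21))² + 81) = 288635 - √((-2*(-1/21))² + 81) = 288635 - √((2/21)² + 81) = 288635 - √(4/441 + 81) = 288635 - √(35725/441) = 288635 - 5*√1429/21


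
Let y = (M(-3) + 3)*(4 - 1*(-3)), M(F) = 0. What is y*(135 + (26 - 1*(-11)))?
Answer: 3612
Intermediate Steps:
y = 21 (y = (0 + 3)*(4 - 1*(-3)) = 3*(4 + 3) = 3*7 = 21)
y*(135 + (26 - 1*(-11))) = 21*(135 + (26 - 1*(-11))) = 21*(135 + (26 + 11)) = 21*(135 + 37) = 21*172 = 3612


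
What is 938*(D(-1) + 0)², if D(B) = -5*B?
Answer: 23450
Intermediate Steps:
938*(D(-1) + 0)² = 938*(-5*(-1) + 0)² = 938*(5 + 0)² = 938*5² = 938*25 = 23450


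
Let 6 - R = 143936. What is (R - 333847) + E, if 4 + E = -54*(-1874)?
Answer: -376585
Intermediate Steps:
R = -143930 (R = 6 - 1*143936 = 6 - 143936 = -143930)
E = 101192 (E = -4 - 54*(-1874) = -4 + 101196 = 101192)
(R - 333847) + E = (-143930 - 333847) + 101192 = -477777 + 101192 = -376585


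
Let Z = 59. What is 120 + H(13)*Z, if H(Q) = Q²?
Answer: 10091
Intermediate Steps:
120 + H(13)*Z = 120 + 13²*59 = 120 + 169*59 = 120 + 9971 = 10091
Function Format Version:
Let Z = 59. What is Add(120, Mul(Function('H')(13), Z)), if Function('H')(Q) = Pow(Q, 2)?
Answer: 10091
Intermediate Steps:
Add(120, Mul(Function('H')(13), Z)) = Add(120, Mul(Pow(13, 2), 59)) = Add(120, Mul(169, 59)) = Add(120, 9971) = 10091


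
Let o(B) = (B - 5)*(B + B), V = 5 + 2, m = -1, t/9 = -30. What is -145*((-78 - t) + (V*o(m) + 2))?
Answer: -40310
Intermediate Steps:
t = -270 (t = 9*(-30) = -270)
V = 7
o(B) = 2*B*(-5 + B) (o(B) = (-5 + B)*(2*B) = 2*B*(-5 + B))
-145*((-78 - t) + (V*o(m) + 2)) = -145*((-78 - 1*(-270)) + (7*(2*(-1)*(-5 - 1)) + 2)) = -145*((-78 + 270) + (7*(2*(-1)*(-6)) + 2)) = -145*(192 + (7*12 + 2)) = -145*(192 + (84 + 2)) = -145*(192 + 86) = -145*278 = -40310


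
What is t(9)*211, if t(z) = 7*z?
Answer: 13293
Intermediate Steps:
t(9)*211 = (7*9)*211 = 63*211 = 13293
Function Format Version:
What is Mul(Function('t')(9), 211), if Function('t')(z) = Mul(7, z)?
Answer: 13293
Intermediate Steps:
Mul(Function('t')(9), 211) = Mul(Mul(7, 9), 211) = Mul(63, 211) = 13293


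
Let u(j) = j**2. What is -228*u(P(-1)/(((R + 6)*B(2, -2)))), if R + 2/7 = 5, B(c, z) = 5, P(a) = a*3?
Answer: -11172/15625 ≈ -0.71501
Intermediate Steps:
P(a) = 3*a
R = 33/7 (R = -2/7 + 5 = 33/7 ≈ 4.7143)
-228*u(P(-1)/(((R + 6)*B(2, -2)))) = -228*9/(25*(33/7 + 6)**2) = -228*(-3/((75/7)*5))**2 = -228*(-3/375/7)**2 = -228*(-3*7/375)**2 = -228*(-7/125)**2 = -228*49/15625 = -11172/15625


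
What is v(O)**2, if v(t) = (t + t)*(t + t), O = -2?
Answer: 256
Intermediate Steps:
v(t) = 4*t**2 (v(t) = (2*t)*(2*t) = 4*t**2)
v(O)**2 = (4*(-2)**2)**2 = (4*4)**2 = 16**2 = 256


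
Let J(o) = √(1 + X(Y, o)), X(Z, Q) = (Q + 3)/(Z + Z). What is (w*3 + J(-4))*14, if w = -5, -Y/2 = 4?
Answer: -210 + 7*√17/2 ≈ -195.57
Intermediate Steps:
Y = -8 (Y = -2*4 = -8)
X(Z, Q) = (3 + Q)/(2*Z) (X(Z, Q) = (3 + Q)/((2*Z)) = (3 + Q)*(1/(2*Z)) = (3 + Q)/(2*Z))
J(o) = √(13/16 - o/16) (J(o) = √(1 + (½)*(3 + o)/(-8)) = √(1 + (½)*(-⅛)*(3 + o)) = √(1 + (-3/16 - o/16)) = √(13/16 - o/16))
(w*3 + J(-4))*14 = (-5*3 + √(13 - 1*(-4))/4)*14 = (-15 + √(13 + 4)/4)*14 = (-15 + √17/4)*14 = -210 + 7*√17/2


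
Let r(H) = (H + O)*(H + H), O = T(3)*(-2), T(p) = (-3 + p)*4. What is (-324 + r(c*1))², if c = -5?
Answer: 75076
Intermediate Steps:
T(p) = -12 + 4*p
O = 0 (O = (-12 + 4*3)*(-2) = (-12 + 12)*(-2) = 0*(-2) = 0)
r(H) = 2*H² (r(H) = (H + 0)*(H + H) = H*(2*H) = 2*H²)
(-324 + r(c*1))² = (-324 + 2*(-5*1)²)² = (-324 + 2*(-5)²)² = (-324 + 2*25)² = (-324 + 50)² = (-274)² = 75076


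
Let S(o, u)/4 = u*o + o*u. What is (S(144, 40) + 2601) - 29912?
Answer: 18769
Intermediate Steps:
S(o, u) = 8*o*u (S(o, u) = 4*(u*o + o*u) = 4*(o*u + o*u) = 4*(2*o*u) = 8*o*u)
(S(144, 40) + 2601) - 29912 = (8*144*40 + 2601) - 29912 = (46080 + 2601) - 29912 = 48681 - 29912 = 18769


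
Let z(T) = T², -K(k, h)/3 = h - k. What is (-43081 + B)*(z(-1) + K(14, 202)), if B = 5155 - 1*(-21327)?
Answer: 9345237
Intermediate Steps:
B = 26482 (B = 5155 + 21327 = 26482)
K(k, h) = -3*h + 3*k (K(k, h) = -3*(h - k) = -3*h + 3*k)
(-43081 + B)*(z(-1) + K(14, 202)) = (-43081 + 26482)*((-1)² + (-3*202 + 3*14)) = -16599*(1 + (-606 + 42)) = -16599*(1 - 564) = -16599*(-563) = 9345237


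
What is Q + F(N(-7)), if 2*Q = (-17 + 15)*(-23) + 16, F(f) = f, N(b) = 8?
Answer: 39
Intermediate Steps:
Q = 31 (Q = ((-17 + 15)*(-23) + 16)/2 = (-2*(-23) + 16)/2 = (46 + 16)/2 = (½)*62 = 31)
Q + F(N(-7)) = 31 + 8 = 39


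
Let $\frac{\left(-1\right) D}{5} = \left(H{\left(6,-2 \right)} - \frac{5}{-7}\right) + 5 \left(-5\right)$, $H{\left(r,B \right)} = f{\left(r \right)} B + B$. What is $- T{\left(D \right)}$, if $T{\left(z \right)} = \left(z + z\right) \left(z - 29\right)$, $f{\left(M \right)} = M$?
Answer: $- \frac{3047160}{49} \approx -62187.0$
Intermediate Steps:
$H{\left(r,B \right)} = B + B r$ ($H{\left(r,B \right)} = r B + B = B r + B = B + B r$)
$D = \frac{1340}{7}$ ($D = - 5 \left(\left(- 2 \left(1 + 6\right) - \frac{5}{-7}\right) + 5 \left(-5\right)\right) = - 5 \left(\left(\left(-2\right) 7 - - \frac{5}{7}\right) - 25\right) = - 5 \left(\left(-14 + \frac{5}{7}\right) - 25\right) = - 5 \left(- \frac{93}{7} - 25\right) = \left(-5\right) \left(- \frac{268}{7}\right) = \frac{1340}{7} \approx 191.43$)
$T{\left(z \right)} = 2 z \left(-29 + z\right)$
$- T{\left(D \right)} = - \frac{2 \cdot 1340 \left(-29 + \frac{1340}{7}\right)}{7} = - \frac{2 \cdot 1340 \cdot 1137}{7 \cdot 7} = \left(-1\right) \frac{3047160}{49} = - \frac{3047160}{49}$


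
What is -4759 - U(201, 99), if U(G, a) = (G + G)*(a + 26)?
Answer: -55009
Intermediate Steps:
U(G, a) = 2*G*(26 + a) (U(G, a) = (2*G)*(26 + a) = 2*G*(26 + a))
-4759 - U(201, 99) = -4759 - 2*201*(26 + 99) = -4759 - 2*201*125 = -4759 - 1*50250 = -4759 - 50250 = -55009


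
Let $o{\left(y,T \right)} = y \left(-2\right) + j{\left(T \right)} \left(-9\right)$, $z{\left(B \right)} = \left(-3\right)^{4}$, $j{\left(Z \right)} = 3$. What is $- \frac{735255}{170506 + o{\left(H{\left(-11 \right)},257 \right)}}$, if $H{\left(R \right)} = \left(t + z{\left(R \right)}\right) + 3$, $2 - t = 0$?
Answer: $- \frac{81695}{18923} \approx -4.3172$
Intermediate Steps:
$t = 2$ ($t = 2 - 0 = 2 + 0 = 2$)
$z{\left(B \right)} = 81$
$H{\left(R \right)} = 86$ ($H{\left(R \right)} = \left(2 + 81\right) + 3 = 83 + 3 = 86$)
$o{\left(y,T \right)} = -27 - 2 y$ ($o{\left(y,T \right)} = y \left(-2\right) + 3 \left(-9\right) = - 2 y - 27 = -27 - 2 y$)
$- \frac{735255}{170506 + o{\left(H{\left(-11 \right)},257 \right)}} = - \frac{735255}{170506 - 199} = - \frac{735255}{170307} = \left(-735255\right) \frac{1}{170307} = - \frac{81695}{18923}$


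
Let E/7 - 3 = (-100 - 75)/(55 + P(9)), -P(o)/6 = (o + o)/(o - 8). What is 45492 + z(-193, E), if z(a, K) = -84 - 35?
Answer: 45373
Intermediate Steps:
P(o) = -12*o/(-8 + o) (P(o) = -6*(o + o)/(o - 8) = -6*2*o/(-8 + o) = -12*o/(-8 + o))
E = 2338/53 (E = 21 + 7*((-100 - 75)/(55 - 12*9/(-8 + 9))) = 21 + 7*(-175/(55 - 12*9/1)) = 21 + 7*(-175/(55 - 12*9*1)) = 21 + 7*(-175/(55 - 108)) = 21 + 7*(-175/(-53)) = 21 + 7*(-175*(-1/53)) = 21 + 7*(175/53) = 21 + 1225/53 = 2338/53 ≈ 44.113)
z(a, K) = -119
45492 + z(-193, E) = 45492 - 119 = 45373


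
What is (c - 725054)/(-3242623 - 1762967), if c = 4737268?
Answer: -2006107/2502795 ≈ -0.80155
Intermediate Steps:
(c - 725054)/(-3242623 - 1762967) = (4737268 - 725054)/(-3242623 - 1762967) = 4012214/(-5005590) = 4012214*(-1/5005590) = -2006107/2502795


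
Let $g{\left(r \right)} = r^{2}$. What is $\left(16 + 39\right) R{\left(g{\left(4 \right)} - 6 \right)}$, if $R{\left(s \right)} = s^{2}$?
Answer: $5500$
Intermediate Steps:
$\left(16 + 39\right) R{\left(g{\left(4 \right)} - 6 \right)} = \left(16 + 39\right) \left(4^{2} - 6\right)^{2} = 55 \left(16 - 6\right)^{2} = 55 \cdot 10^{2} = 55 \cdot 100 = 5500$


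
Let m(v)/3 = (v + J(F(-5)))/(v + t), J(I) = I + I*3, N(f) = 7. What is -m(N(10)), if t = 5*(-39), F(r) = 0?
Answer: 21/188 ≈ 0.11170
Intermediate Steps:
J(I) = 4*I (J(I) = I + 3*I = 4*I)
t = -195
m(v) = 3*v/(-195 + v) (m(v) = 3*((v + 4*0)/(v - 195)) = 3*((v + 0)/(-195 + v)) = 3*(v/(-195 + v)) = 3*v/(-195 + v))
-m(N(10)) = -3*7/(-195 + 7) = -3*7/(-188) = -3*7*(-1)/188 = -1*(-21/188) = 21/188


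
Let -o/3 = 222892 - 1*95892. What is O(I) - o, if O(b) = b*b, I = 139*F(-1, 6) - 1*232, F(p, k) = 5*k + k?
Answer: 23152984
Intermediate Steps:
F(p, k) = 6*k
o = -381000 (o = -3*(222892 - 1*95892) = -3*(222892 - 95892) = -3*127000 = -381000)
I = 4772 (I = 139*(6*6) - 1*232 = 139*36 - 232 = 5004 - 232 = 4772)
O(b) = b²
O(I) - o = 4772² - 1*(-381000) = 22771984 + 381000 = 23152984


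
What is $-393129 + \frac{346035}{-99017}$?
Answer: $- \frac{38926800228}{99017} \approx -3.9313 \cdot 10^{5}$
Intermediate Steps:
$-393129 + \frac{346035}{-99017} = -393129 + 346035 \left(- \frac{1}{99017}\right) = -393129 - \frac{346035}{99017} = - \frac{38926800228}{99017}$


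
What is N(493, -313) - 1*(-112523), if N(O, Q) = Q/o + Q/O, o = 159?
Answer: 8820136325/78387 ≈ 1.1252e+5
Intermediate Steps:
N(O, Q) = Q/159 + Q/O
N(493, -313) - 1*(-112523) = ((1/159)*(-313) - 313/493) - 1*(-112523) = (-313/159 - 313*1/493) + 112523 = (-313/159 - 313/493) + 112523 = -204076/78387 + 112523 = 8820136325/78387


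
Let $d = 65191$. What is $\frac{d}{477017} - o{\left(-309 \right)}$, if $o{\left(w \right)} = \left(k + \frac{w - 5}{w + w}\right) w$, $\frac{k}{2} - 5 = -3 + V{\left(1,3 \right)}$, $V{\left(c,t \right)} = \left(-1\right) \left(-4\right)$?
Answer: $\frac{1843735896}{477017} \approx 3865.1$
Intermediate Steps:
$V{\left(c,t \right)} = 4$
$k = 12$ ($k = 10 + 2 \left(-3 + 4\right) = 10 + 2 \cdot 1 = 10 + 2 = 12$)
$o{\left(w \right)} = w \left(12 + \frac{-5 + w}{2 w}\right)$ ($o{\left(w \right)} = \left(12 + \frac{w - 5}{w + w}\right) w = \left(12 + \frac{-5 + w}{2 w}\right) w = w \left(12 + \frac{-5 + w}{2 w}\right)$)
$\frac{d}{477017} - o{\left(-309 \right)} = \frac{65191}{477017} - \left(- \frac{5}{2} + \frac{25}{2} \left(-309\right)\right) = 65191 \cdot \frac{1}{477017} - \left(- \frac{5}{2} - \frac{7725}{2}\right) = \frac{65191}{477017} - -3865 = \frac{65191}{477017} + 3865 = \frac{1843735896}{477017}$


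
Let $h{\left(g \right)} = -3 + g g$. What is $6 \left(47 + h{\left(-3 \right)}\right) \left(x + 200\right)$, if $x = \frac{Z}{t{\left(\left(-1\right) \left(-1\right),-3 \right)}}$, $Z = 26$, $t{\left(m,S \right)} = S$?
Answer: $60844$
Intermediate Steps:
$h{\left(g \right)} = -3 + g^{2}$
$x = - \frac{26}{3}$ ($x = \frac{26}{-3} = 26 \left(- \frac{1}{3}\right) = - \frac{26}{3} \approx -8.6667$)
$6 \left(47 + h{\left(-3 \right)}\right) \left(x + 200\right) = 6 \left(47 - \left(3 - \left(-3\right)^{2}\right)\right) \left(- \frac{26}{3} + 200\right) = 6 \left(47 + \left(-3 + 9\right)\right) \frac{574}{3} = 6 \left(47 + 6\right) \frac{574}{3} = 6 \cdot 53 \cdot \frac{574}{3} = 6 \cdot \frac{30422}{3} = 60844$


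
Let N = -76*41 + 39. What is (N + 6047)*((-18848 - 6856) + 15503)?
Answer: -30296970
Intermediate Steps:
N = -3077 (N = -3116 + 39 = -3077)
(N + 6047)*((-18848 - 6856) + 15503) = (-3077 + 6047)*((-18848 - 6856) + 15503) = 2970*(-25704 + 15503) = 2970*(-10201) = -30296970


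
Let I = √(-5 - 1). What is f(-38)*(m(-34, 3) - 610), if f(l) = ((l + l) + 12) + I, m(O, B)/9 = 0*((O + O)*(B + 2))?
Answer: 39040 - 610*I*√6 ≈ 39040.0 - 1494.2*I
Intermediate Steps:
m(O, B) = 0 (m(O, B) = 9*(0*((O + O)*(B + 2))) = 9*(0*((2*O)*(2 + B))) = 9*(0*(2*O*(2 + B))) = 9*0 = 0)
I = I*√6 (I = √(-6) = I*√6 ≈ 2.4495*I)
f(l) = 12 + 2*l + I*√6 (f(l) = ((l + l) + 12) + I*√6 = (2*l + 12) + I*√6 = (12 + 2*l) + I*√6 = 12 + 2*l + I*√6)
f(-38)*(m(-34, 3) - 610) = (12 + 2*(-38) + I*√6)*(0 - 610) = (12 - 76 + I*√6)*(-610) = (-64 + I*√6)*(-610) = 39040 - 610*I*√6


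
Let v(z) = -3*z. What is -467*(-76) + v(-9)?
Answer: 35519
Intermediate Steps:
-467*(-76) + v(-9) = -467*(-76) - 3*(-9) = 35492 + 27 = 35519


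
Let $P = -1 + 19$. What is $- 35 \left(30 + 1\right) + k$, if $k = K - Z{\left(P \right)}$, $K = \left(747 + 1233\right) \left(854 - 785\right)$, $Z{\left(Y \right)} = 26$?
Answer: $135509$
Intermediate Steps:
$P = 18$
$K = 136620$ ($K = 1980 \cdot 69 = 136620$)
$k = 136594$ ($k = 136620 - 26 = 136594$)
$- 35 \left(30 + 1\right) + k = - 35 \left(30 + 1\right) + 136594 = \left(-35\right) 31 + 136594 = -1085 + 136594 = 135509$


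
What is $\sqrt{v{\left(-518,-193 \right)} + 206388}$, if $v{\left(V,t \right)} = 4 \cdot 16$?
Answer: $2 \sqrt{51613} \approx 454.37$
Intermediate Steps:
$v{\left(V,t \right)} = 64$
$\sqrt{v{\left(-518,-193 \right)} + 206388} = \sqrt{64 + 206388} = \sqrt{206452} = 2 \sqrt{51613}$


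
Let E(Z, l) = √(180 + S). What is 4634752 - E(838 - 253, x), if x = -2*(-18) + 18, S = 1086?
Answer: 4634752 - √1266 ≈ 4.6347e+6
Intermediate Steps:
x = 54 (x = 36 + 18 = 54)
E(Z, l) = √1266 (E(Z, l) = √(180 + 1086) = √1266)
4634752 - E(838 - 253, x) = 4634752 - √1266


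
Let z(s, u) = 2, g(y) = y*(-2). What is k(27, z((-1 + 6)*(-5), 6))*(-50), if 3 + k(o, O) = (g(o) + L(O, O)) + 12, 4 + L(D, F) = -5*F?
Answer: 2950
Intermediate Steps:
g(y) = -2*y
L(D, F) = -4 - 5*F
k(o, O) = 5 - 5*O - 2*o (k(o, O) = -3 + ((-2*o + (-4 - 5*O)) + 12) = -3 + ((-4 - 5*O - 2*o) + 12) = -3 + (8 - 5*O - 2*o) = 5 - 5*O - 2*o)
k(27, z((-1 + 6)*(-5), 6))*(-50) = (5 - 5*2 - 2*27)*(-50) = (5 - 10 - 54)*(-50) = -59*(-50) = 2950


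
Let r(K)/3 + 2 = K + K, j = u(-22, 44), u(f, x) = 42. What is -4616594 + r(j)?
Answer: -4616348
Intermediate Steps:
j = 42
r(K) = -6 + 6*K (r(K) = -6 + 3*(K + K) = -6 + 3*(2*K) = -6 + 6*K)
-4616594 + r(j) = -4616594 + (-6 + 6*42) = -4616594 + (-6 + 252) = -4616594 + 246 = -4616348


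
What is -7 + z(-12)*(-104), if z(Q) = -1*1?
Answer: 97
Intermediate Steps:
z(Q) = -1
-7 + z(-12)*(-104) = -7 - 1*(-104) = -7 + 104 = 97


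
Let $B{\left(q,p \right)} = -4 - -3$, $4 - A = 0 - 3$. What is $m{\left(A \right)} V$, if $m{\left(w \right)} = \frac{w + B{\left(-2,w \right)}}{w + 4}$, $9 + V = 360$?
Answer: $\frac{2106}{11} \approx 191.45$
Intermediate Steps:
$V = 351$ ($V = -9 + 360 = 351$)
$A = 7$ ($A = 4 - \left(0 - 3\right) = 4 - -3 = 4 + 3 = 7$)
$B{\left(q,p \right)} = -1$ ($B{\left(q,p \right)} = -4 + 3 = -1$)
$m{\left(w \right)} = \frac{-1 + w}{4 + w}$ ($m{\left(w \right)} = \frac{w - 1}{w + 4} = \frac{-1 + w}{4 + w}$)
$m{\left(A \right)} V = \frac{-1 + 7}{4 + 7} \cdot 351 = \frac{1}{11} \cdot 6 \cdot 351 = \frac{6}{11} \cdot 351 = \frac{2106}{11}$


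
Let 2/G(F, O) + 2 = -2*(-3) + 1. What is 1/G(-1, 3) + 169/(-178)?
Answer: 138/89 ≈ 1.5506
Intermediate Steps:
G(F, O) = 2/5 (G(F, O) = 2/(-2 + (-2*(-3) + 1)) = 2/(-2 + (6 + 1)) = 2/(-2 + 7) = 2/5)
1/G(-1, 3) + 169/(-178) = 1/(2/5) + 169/(-178) = 1*(5/2) + 169*(-1/178) = 5/2 - 169/178 = 138/89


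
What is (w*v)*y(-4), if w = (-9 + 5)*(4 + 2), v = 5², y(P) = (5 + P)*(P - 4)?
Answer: 4800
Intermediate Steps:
y(P) = (-4 + P)*(5 + P) (y(P) = (5 + P)*(-4 + P) = (-4 + P)*(5 + P))
v = 25
w = -24 (w = -4*6 = -24)
(w*v)*y(-4) = (-24*25)*(-20 - 4 + (-4)²) = -600*(-20 - 4 + 16) = -600*(-8) = 4800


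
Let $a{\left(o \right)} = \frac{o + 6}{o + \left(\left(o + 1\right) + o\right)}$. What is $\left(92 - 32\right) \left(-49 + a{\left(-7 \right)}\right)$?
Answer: $-2937$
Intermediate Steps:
$a{\left(o \right)} = \frac{6 + o}{1 + 3 o}$ ($a{\left(o \right)} = \frac{6 + o}{o + \left(\left(1 + o\right) + o\right)} = \frac{6 + o}{o + \left(1 + 2 o\right)} = \frac{6 + o}{1 + 3 o}$)
$\left(92 - 32\right) \left(-49 + a{\left(-7 \right)}\right) = \left(92 - 32\right) \left(-49 + \frac{6 - 7}{1 + 3 \left(-7\right)}\right) = 60 \left(-49 + \frac{1}{1 - 21} \left(-1\right)\right) = 60 \left(-49 + \frac{1}{-20} \left(-1\right)\right) = 60 \left(-49 - - \frac{1}{20}\right) = 60 \left(-49 + \frac{1}{20}\right) = 60 \left(- \frac{979}{20}\right) = -2937$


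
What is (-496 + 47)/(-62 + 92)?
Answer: -449/30 ≈ -14.967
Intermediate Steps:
(-496 + 47)/(-62 + 92) = -449/30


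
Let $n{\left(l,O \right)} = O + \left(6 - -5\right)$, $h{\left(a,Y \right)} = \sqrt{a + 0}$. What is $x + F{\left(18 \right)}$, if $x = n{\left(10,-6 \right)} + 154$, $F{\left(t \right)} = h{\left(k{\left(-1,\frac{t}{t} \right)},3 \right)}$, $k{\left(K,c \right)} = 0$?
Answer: $159$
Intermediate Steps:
$h{\left(a,Y \right)} = \sqrt{a}$
$F{\left(t \right)} = 0$ ($F{\left(t \right)} = \sqrt{0} = 0$)
$n{\left(l,O \right)} = 11 + O$ ($n{\left(l,O \right)} = O + \left(6 + 5\right) = O + 11 = 11 + O$)
$x = 159$ ($x = \left(11 - 6\right) + 154 = 5 + 154 = 159$)
$x + F{\left(18 \right)} = 159 + 0 = 159$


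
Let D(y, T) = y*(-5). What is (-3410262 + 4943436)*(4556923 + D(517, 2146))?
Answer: 6982592608812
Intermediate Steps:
D(y, T) = -5*y
(-3410262 + 4943436)*(4556923 + D(517, 2146)) = (-3410262 + 4943436)*(4556923 - 5*517) = 1533174*(4556923 - 2585) = 1533174*4554338 = 6982592608812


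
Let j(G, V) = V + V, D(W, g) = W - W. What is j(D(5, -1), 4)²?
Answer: 64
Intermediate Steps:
D(W, g) = 0
j(G, V) = 2*V
j(D(5, -1), 4)² = (2*4)² = 8² = 64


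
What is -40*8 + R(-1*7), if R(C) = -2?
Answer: -322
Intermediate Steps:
-40*8 + R(-1*7) = -40*8 - 2 = -320 - 2 = -322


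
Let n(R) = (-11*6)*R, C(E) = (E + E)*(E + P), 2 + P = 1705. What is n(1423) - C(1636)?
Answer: -11019126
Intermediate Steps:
P = 1703 (P = -2 + 1705 = 1703)
C(E) = 2*E*(1703 + E) (C(E) = (E + E)*(E + 1703) = (2*E)*(1703 + E) = 2*E*(1703 + E))
n(R) = -66*R
n(1423) - C(1636) = -66*1423 - 2*1636*(1703 + 1636) = -93918 - 2*1636*3339 = -93918 - 1*10925208 = -93918 - 10925208 = -11019126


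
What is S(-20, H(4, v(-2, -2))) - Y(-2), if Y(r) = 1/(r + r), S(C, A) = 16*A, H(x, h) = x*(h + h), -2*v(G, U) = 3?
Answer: -767/4 ≈ -191.75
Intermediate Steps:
v(G, U) = -3/2 (v(G, U) = -½*3 = -3/2)
H(x, h) = 2*h*x (H(x, h) = x*(2*h) = 2*h*x)
Y(r) = 1/(2*r)
S(-20, H(4, v(-2, -2))) - Y(-2) = 16*(2*(-3/2)*4) - 1/(2*(-2)) = 16*(-12) - (-1)/(2*2) = -192 - 1*(-¼) = -192 + ¼ = -767/4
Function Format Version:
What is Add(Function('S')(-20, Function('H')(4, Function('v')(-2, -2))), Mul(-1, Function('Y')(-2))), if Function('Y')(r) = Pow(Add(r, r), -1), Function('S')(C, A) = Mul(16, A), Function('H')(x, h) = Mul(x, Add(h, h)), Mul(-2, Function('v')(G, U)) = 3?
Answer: Rational(-767, 4) ≈ -191.75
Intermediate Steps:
Function('v')(G, U) = Rational(-3, 2) (Function('v')(G, U) = Mul(Rational(-1, 2), 3) = Rational(-3, 2))
Function('H')(x, h) = Mul(2, h, x) (Function('H')(x, h) = Mul(x, Mul(2, h)) = Mul(2, h, x))
Function('Y')(r) = Mul(Rational(1, 2), Pow(r, -1)) (Function('Y')(r) = Pow(Mul(2, r), -1) = Mul(Rational(1, 2), Pow(r, -1)))
Add(Function('S')(-20, Function('H')(4, Function('v')(-2, -2))), Mul(-1, Function('Y')(-2))) = Add(Mul(16, Mul(2, Rational(-3, 2), 4)), Mul(-1, Mul(Rational(1, 2), Pow(-2, -1)))) = Add(Mul(16, -12), Mul(-1, Mul(Rational(1, 2), Rational(-1, 2)))) = Add(-192, Mul(-1, Rational(-1, 4))) = Add(-192, Rational(1, 4)) = Rational(-767, 4)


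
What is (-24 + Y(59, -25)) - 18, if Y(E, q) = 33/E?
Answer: -2445/59 ≈ -41.441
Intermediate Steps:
(-24 + Y(59, -25)) - 18 = (-24 + 33/59) - 18 = -1383/59 - 18 = -2445/59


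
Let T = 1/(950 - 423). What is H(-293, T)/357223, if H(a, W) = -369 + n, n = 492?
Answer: 123/357223 ≈ 0.00034432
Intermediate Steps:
T = 1/527 ≈ 0.0018975
H(a, W) = 123 (H(a, W) = -369 + 492 = 123)
H(-293, T)/357223 = 123/357223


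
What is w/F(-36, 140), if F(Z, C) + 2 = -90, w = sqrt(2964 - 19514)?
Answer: -5*I*sqrt(662)/92 ≈ -1.3983*I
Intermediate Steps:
w = 5*I*sqrt(662) (w = sqrt(-16550) = 5*I*sqrt(662) ≈ 128.65*I)
F(Z, C) = -92 (F(Z, C) = -2 - 90 = -92)
w/F(-36, 140) = (5*I*sqrt(662))/(-92) = (5*I*sqrt(662))*(-1/92) = -5*I*sqrt(662)/92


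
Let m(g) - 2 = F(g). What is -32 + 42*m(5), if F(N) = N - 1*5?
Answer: 52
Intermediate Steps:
F(N) = -5 + N (F(N) = N - 5 = -5 + N)
m(g) = -3 + g (m(g) = 2 + (-5 + g) = -3 + g)
-32 + 42*m(5) = -32 + 42*(-3 + 5) = -32 + 42*2 = -32 + 84 = 52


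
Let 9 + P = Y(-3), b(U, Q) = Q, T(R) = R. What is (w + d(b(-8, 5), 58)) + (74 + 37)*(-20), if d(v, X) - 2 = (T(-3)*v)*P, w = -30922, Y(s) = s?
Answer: -32960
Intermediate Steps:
P = -12 (P = -9 - 3 = -12)
d(v, X) = 2 + 36*v (d(v, X) = 2 - 3*v*(-12) = 2 + 36*v)
(w + d(b(-8, 5), 58)) + (74 + 37)*(-20) = (-30922 + (2 + 36*5)) + (74 + 37)*(-20) = (-30922 + (2 + 180)) + 111*(-20) = (-30922 + 182) - 2220 = -30740 - 2220 = -32960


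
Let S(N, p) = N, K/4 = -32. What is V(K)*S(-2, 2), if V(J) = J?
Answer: 256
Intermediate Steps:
K = -128 (K = 4*(-32) = -128)
V(K)*S(-2, 2) = -128*(-2) = 256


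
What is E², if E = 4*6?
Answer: 576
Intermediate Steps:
E = 24
E² = 24² = 576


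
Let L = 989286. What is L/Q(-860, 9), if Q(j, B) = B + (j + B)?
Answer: -494643/421 ≈ -1174.9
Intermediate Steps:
Q(j, B) = j + 2*B (Q(j, B) = B + (B + j) = j + 2*B)
L/Q(-860, 9) = 989286/(-860 + 2*9) = 989286/(-860 + 18) = 989286/(-842) = 989286*(-1/842) = -494643/421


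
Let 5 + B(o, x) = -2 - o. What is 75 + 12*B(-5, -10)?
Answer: 51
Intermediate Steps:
B(o, x) = -7 - o (B(o, x) = -5 + (-2 - o) = -7 - o)
75 + 12*B(-5, -10) = 75 + 12*(-7 - 1*(-5)) = 75 + 12*(-7 + 5) = 75 + 12*(-2) = 75 - 24 = 51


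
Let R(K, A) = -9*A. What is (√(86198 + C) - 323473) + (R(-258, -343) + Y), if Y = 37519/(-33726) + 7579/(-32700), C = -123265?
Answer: -58889340466309/183806700 + I*√37067 ≈ -3.2039e+5 + 192.53*I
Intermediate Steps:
Y = -247080109/183806700 (Y = 37519*(-1/33726) + 7579*(-1/32700) = -37519/33726 - 7579/32700 = -247080109/183806700 ≈ -1.3442)
(√(86198 + C) - 323473) + (R(-258, -343) + Y) = (√(86198 - 123265) - 323473) + (-9*(-343) - 247080109/183806700) = (√(-37067) - 323473) + (3087 - 247080109/183806700) = (I*√37067 - 323473) + 567164202791/183806700 = (-323473 + I*√37067) + 567164202791/183806700 = -58889340466309/183806700 + I*√37067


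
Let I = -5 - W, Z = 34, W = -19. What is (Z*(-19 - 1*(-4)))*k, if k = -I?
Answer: 7140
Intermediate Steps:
I = 14 (I = -5 - 1*(-19) = -5 + 19 = 14)
k = -14 (k = -1*14 = -14)
(Z*(-19 - 1*(-4)))*k = (34*(-19 - 1*(-4)))*(-14) = (34*(-19 + 4))*(-14) = (34*(-15))*(-14) = -510*(-14) = 7140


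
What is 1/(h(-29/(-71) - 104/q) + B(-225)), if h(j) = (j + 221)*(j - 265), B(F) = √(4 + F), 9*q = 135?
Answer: -74917793840342400/4362862811709999059581 - 1286466350625*I*√221/4362862811709999059581 ≈ -1.7172e-5 - 4.3835e-9*I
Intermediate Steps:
q = 15 (q = (⅑)*135 = 15)
h(j) = (-265 + j)*(221 + j) (h(j) = (221 + j)*(-265 + j) = (-265 + j)*(221 + j))
1/(h(-29/(-71) - 104/q) + B(-225)) = 1/((-58565 + (-29/(-71) - 104/15)² - 44*(-29/(-71) - 104/15)) + √(4 - 225)) = 1/((-58565 + (-29*(-1/71) - 104*1/15)² - 44*(-29*(-1/71) - 104*1/15)) + √(-221)) = 1/((-58565 + (29/71 - 104/15)² - 44*(29/71 - 104/15)) + I*√221) = 1/((-58565 + (-6949/1065)² - 44*(-6949/1065)) + I*√221) = 1/((-58565 + 48288601/1134225 + 305756/1065) + I*√221) = 1/(-66051968384/1134225 + I*√221)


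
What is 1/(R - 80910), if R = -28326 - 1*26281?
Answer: -1/135517 ≈ -7.3791e-6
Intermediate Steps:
R = -54607 (R = -28326 - 26281 = -54607)
1/(R - 80910) = 1/(-54607 - 80910) = 1/(-135517) = -1/135517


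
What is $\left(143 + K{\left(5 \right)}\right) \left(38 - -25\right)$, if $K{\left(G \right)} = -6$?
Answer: $8631$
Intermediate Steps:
$\left(143 + K{\left(5 \right)}\right) \left(38 - -25\right) = \left(143 - 6\right) \left(38 - -25\right) = 137 \left(38 + 25\right) = 137 \cdot 63 = 8631$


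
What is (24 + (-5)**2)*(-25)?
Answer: -1225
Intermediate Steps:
(24 + (-5)**2)*(-25) = (24 + 25)*(-25) = 49*(-25) = -1225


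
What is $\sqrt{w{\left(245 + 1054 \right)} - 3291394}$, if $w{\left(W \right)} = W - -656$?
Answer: $i \sqrt{3289439} \approx 1813.7 i$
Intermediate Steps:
$w{\left(W \right)} = 656 + W$ ($w{\left(W \right)} = W + 656 = 656 + W$)
$\sqrt{w{\left(245 + 1054 \right)} - 3291394} = \sqrt{\left(656 + \left(245 + 1054\right)\right) - 3291394} = \sqrt{\left(656 + 1299\right) - 3291394} = \sqrt{1955 - 3291394} = \sqrt{-3289439} = i \sqrt{3289439}$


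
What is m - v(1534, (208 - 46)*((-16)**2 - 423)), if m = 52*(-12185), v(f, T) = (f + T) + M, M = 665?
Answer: -608765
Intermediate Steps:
v(f, T) = 665 + T + f (v(f, T) = (f + T) + 665 = (T + f) + 665 = 665 + T + f)
m = -633620
m - v(1534, (208 - 46)*((-16)**2 - 423)) = -633620 - (665 + (208 - 46)*((-16)**2 - 423) + 1534) = -633620 - (665 + 162*(256 - 423) + 1534) = -633620 - (665 + 162*(-167) + 1534) = -633620 - (665 - 27054 + 1534) = -633620 - 1*(-24855) = -633620 + 24855 = -608765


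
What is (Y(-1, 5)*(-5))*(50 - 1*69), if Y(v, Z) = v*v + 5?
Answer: 570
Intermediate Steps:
Y(v, Z) = 5 + v**2 (Y(v, Z) = v**2 + 5 = 5 + v**2)
(Y(-1, 5)*(-5))*(50 - 1*69) = ((5 + (-1)**2)*(-5))*(50 - 1*69) = ((5 + 1)*(-5))*(50 - 69) = (6*(-5))*(-19) = -30*(-19) = 570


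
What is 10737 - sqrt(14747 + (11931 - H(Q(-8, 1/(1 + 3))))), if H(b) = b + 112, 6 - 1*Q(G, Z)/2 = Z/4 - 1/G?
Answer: 10737 - sqrt(424870)/4 ≈ 10574.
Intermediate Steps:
Q(G, Z) = 12 + 2/G - Z/2 (Q(G, Z) = 12 - 2*(Z/4 - 1/G) = 12 - 2*(-1/G + Z/4) = 12 + (2/G - Z/2) = 12 + 2/G - Z/2)
H(b) = 112 + b
10737 - sqrt(14747 + (11931 - H(Q(-8, 1/(1 + 3))))) = 10737 - sqrt(14747 + (11931 - (112 + (12 + 2/(-8) - 1/(2*(1 + 3)))))) = 10737 - sqrt(14747 + (11931 - (112 + (12 + 2*(-1/8) - 1/2/4)))) = 10737 - sqrt(14747 + (11931 - (112 + (12 - 1/4 - 1/2*1/4)))) = 10737 - sqrt(14747 + (11931 - (112 + (12 - 1/4 - 1/8)))) = 10737 - sqrt(14747 + (11931 - (112 + 93/8))) = 10737 - sqrt(14747 + (11931 - 1*989/8)) = 10737 - sqrt(14747 + (11931 - 989/8)) = 10737 - sqrt(14747 + 94459/8) = 10737 - sqrt(212435/8) = 10737 - sqrt(424870)/4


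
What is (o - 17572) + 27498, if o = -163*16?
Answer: 7318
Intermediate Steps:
o = -2608
(o - 17572) + 27498 = (-2608 - 17572) + 27498 = -20180 + 27498 = 7318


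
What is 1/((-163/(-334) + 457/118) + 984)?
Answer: 9853/9738320 ≈ 0.0010118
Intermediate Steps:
1/((-163/(-334) + 457/118) + 984) = 1/((-163*(-1/334) + 457*(1/118)) + 984) = 1/((163/334 + 457/118) + 984) = 1/(42968/9853 + 984) = 1/(9738320/9853) = 9853/9738320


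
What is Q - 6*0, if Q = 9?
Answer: 9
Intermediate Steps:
Q - 6*0 = 9 - 6*0 = 9 + 0 = 9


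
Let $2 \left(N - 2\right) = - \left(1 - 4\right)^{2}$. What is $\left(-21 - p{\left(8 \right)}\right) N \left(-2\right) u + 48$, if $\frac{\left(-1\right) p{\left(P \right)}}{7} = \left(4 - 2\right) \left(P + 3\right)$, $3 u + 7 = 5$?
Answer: $- \frac{1186}{3} \approx -395.33$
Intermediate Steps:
$u = - \frac{2}{3}$ ($u = - \frac{7}{3} + \frac{1}{3} \cdot 5 = - \frac{7}{3} + \frac{5}{3} = - \frac{2}{3} \approx -0.66667$)
$p{\left(P \right)} = -42 - 14 P$ ($p{\left(P \right)} = - 7 \left(4 - 2\right) \left(P + 3\right) = - 7 \cdot 2 \left(3 + P\right) = - 7 \left(6 + 2 P\right) = -42 - 14 P$)
$N = - \frac{5}{2}$ ($N = 2 + \frac{\left(-1\right) \left(1 - 4\right)^{2}}{2} = 2 + \frac{\left(-1\right) \left(-3\right)^{2}}{2} = 2 + \frac{\left(-1\right) 9}{2} = 2 + \frac{1}{2} \left(-9\right) = 2 - \frac{9}{2} = - \frac{5}{2} \approx -2.5$)
$\left(-21 - p{\left(8 \right)}\right) N \left(-2\right) u + 48 = \left(-21 - \left(-42 - 112\right)\right) \left(- \frac{5}{2}\right) \left(-2\right) \left(- \frac{2}{3}\right) + 48 = \left(-21 - \left(-42 - 112\right)\right) 5 \left(- \frac{2}{3}\right) + 48 = \left(-21 - -154\right) \left(- \frac{10}{3}\right) + 48 = \left(-21 + 154\right) \left(- \frac{10}{3}\right) + 48 = 133 \left(- \frac{10}{3}\right) + 48 = - \frac{1330}{3} + 48 = - \frac{1186}{3}$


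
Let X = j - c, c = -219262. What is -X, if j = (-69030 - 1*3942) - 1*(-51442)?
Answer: -197732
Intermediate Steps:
j = -21530 (j = (-69030 - 3942) + 51442 = -72972 + 51442 = -21530)
X = 197732 (X = -21530 - 1*(-219262) = -21530 + 219262 = 197732)
-X = -1*197732 = -197732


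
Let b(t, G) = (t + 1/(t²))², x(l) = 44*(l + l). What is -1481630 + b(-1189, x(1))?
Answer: -135723410596025006/1998607065841 ≈ -67909.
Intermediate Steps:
x(l) = 88*l (x(l) = 44*(2*l) = 88*l)
b(t, G) = (t + t⁻²)²
-1481630 + b(-1189, x(1)) = -1481630 + (1 + (-1189)³)²/(-1189)⁴ = -1481630 + (1 - 1680914269)²/1998607065841 = -1481630 + (1/1998607065841)*(-1680914268)² = -1481630 + (1/1998607065841)*2825472776365975824 = -1481630 + 2825472776365975824/1998607065841 = -135723410596025006/1998607065841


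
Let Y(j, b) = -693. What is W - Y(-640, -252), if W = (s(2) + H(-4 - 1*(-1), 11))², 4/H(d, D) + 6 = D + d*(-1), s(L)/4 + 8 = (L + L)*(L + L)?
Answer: 6997/4 ≈ 1749.3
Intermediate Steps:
s(L) = -32 + 16*L² (s(L) = -32 + 4*((L + L)*(L + L)) = -32 + 4*((2*L)*(2*L)) = -32 + 4*(4*L²) = -32 + 16*L²)
H(d, D) = 4/(-6 + D - d) (H(d, D) = 4/(-6 + (D + d*(-1))) = 4/(-6 + (D - d)) = 4/(-6 + D - d))
W = 4225/4 (W = ((-32 + 16*2²) - 4/(6 + (-4 - 1*(-1)) - 1*11))² = ((-32 + 16*4) - 4/(6 + (-4 + 1) - 11))² = ((-32 + 64) - 4/(6 - 3 - 11))² = (32 - 4/(-8))² = (32 - 4*(-⅛))² = (32 + ½)² = (65/2)² = 4225/4 ≈ 1056.3)
W - Y(-640, -252) = 4225/4 - 1*(-693) = 4225/4 + 693 = 6997/4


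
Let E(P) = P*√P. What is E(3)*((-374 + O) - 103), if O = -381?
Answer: -2574*√3 ≈ -4458.3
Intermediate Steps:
E(P) = P^(3/2)
E(3)*((-374 + O) - 103) = 3^(3/2)*((-374 - 381) - 103) = (3*√3)*(-755 - 103) = (3*√3)*(-858) = -2574*√3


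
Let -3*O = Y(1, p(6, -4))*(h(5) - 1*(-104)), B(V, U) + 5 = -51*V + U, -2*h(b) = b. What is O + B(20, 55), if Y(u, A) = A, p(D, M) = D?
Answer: -1173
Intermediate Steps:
h(b) = -b/2
B(V, U) = -5 + U - 51*V (B(V, U) = -5 + (-51*V + U) = -5 + (U - 51*V) = -5 + U - 51*V)
O = -203 (O = -2*(-½*5 - 1*(-104)) = -2*(-5/2 + 104) = -2*203/2 = -⅓*609 = -203)
O + B(20, 55) = -203 + (-5 + 55 - 51*20) = -203 + (-5 + 55 - 1020) = -203 - 970 = -1173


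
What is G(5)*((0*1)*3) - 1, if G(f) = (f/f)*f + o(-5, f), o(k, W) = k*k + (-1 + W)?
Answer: -1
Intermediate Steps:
o(k, W) = -1 + W + k² (o(k, W) = k² + (-1 + W) = -1 + W + k²)
G(f) = 24 + 2*f (G(f) = (f/f)*f + (-1 + f + (-5)²) = 1*f + (-1 + f + 25) = f + (24 + f) = 24 + 2*f)
G(5)*((0*1)*3) - 1 = (24 + 2*5)*((0*1)*3) - 1 = (24 + 10)*(0*3) - 1 = 34*0 - 1 = 0 - 1 = -1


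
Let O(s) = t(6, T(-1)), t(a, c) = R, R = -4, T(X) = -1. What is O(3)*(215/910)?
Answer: -86/91 ≈ -0.94506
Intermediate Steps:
t(a, c) = -4
O(s) = -4
O(3)*(215/910) = -860/910 = -4*43/182 = -86/91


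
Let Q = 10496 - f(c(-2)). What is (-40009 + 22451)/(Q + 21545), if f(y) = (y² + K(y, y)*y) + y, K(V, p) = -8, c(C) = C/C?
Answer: -17558/32047 ≈ -0.54788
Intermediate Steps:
c(C) = 1
f(y) = y² - 7*y (f(y) = (y² - 8*y) + y = y² - 7*y)
Q = 10502 (Q = 10496 - (-7 + 1) = 10496 - (-6) = 10496 - 1*(-6) = 10496 + 6 = 10502)
(-40009 + 22451)/(Q + 21545) = (-40009 + 22451)/(10502 + 21545) = -17558/32047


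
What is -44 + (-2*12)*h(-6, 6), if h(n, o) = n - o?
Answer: 244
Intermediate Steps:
-44 + (-2*12)*h(-6, 6) = -44 + (-2*12)*(-6 - 1*6) = -44 - 24*(-6 - 6) = -44 - 24*(-12) = -44 + 288 = 244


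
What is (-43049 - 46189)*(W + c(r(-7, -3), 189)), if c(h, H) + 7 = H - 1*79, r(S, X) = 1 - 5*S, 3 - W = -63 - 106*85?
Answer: -819115602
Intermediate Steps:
W = 9076 (W = 3 - (-63 - 106*85) = 3 - (-63 - 9010) = 3 - 1*(-9073) = 3 + 9073 = 9076)
c(h, H) = -86 + H (c(h, H) = -7 + (H - 1*79) = -7 + (H - 79) = -7 + (-79 + H) = -86 + H)
(-43049 - 46189)*(W + c(r(-7, -3), 189)) = (-43049 - 46189)*(9076 + (-86 + 189)) = -89238*(9076 + 103) = -89238*9179 = -819115602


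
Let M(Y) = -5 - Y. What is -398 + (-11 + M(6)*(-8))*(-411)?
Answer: -32045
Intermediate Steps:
-398 + (-11 + M(6)*(-8))*(-411) = -398 + (-11 + (-5 - 1*6)*(-8))*(-411) = -398 + (-11 + (-5 - 6)*(-8))*(-411) = -398 + (-11 - 11*(-8))*(-411) = -398 + (-11 + 88)*(-411) = -398 + 77*(-411) = -398 - 31647 = -32045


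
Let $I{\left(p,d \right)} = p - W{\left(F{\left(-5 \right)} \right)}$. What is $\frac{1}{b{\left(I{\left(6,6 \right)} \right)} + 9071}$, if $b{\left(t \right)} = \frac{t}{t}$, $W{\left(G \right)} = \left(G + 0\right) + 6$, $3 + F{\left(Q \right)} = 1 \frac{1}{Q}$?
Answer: $\frac{1}{9072} \approx 0.00011023$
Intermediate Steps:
$F{\left(Q \right)} = -3 + \frac{1}{Q}$ ($F{\left(Q \right)} = -3 + 1 \frac{1}{Q} = -3 + \frac{1}{Q}$)
$W{\left(G \right)} = 6 + G$ ($W{\left(G \right)} = G + 6 = 6 + G$)
$I{\left(p,d \right)} = - \frac{14}{5} + p$ ($I{\left(p,d \right)} = p - \left(6 - \left(3 - \frac{1}{-5}\right)\right) = p - \left(6 - \frac{16}{5}\right) = p - \frac{14}{5} = - \frac{14}{5} + p$)
$b{\left(t \right)} = 1$
$\frac{1}{b{\left(I{\left(6,6 \right)} \right)} + 9071} = \frac{1}{1 + 9071} = \frac{1}{9072}$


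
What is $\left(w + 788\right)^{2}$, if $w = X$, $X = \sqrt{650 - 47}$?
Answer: $621547 + 4728 \sqrt{67} \approx 6.6025 \cdot 10^{5}$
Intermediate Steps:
$X = 3 \sqrt{67}$ ($X = \sqrt{603} = 3 \sqrt{67} \approx 24.556$)
$w = 3 \sqrt{67} \approx 24.556$
$\left(w + 788\right)^{2} = \left(3 \sqrt{67} + 788\right)^{2} = \left(788 + 3 \sqrt{67}\right)^{2}$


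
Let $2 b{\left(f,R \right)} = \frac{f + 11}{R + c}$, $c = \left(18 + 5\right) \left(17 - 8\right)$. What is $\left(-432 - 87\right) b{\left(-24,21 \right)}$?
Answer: $\frac{2249}{152} \approx 14.796$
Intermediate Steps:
$c = 207$ ($c = 23 \cdot 9 = 207$)
$b{\left(f,R \right)} = \frac{11 + f}{2 \left(207 + R\right)}$ ($b{\left(f,R \right)} = \frac{\left(f + 11\right) \frac{1}{R + 207}}{2} = \frac{\left(11 + f\right) \frac{1}{207 + R}}{2} = \frac{\frac{1}{207 + R} \left(11 + f\right)}{2} = \frac{11 + f}{2 \left(207 + R\right)}$)
$\left(-432 - 87\right) b{\left(-24,21 \right)} = \left(-432 - 87\right) \frac{11 - 24}{2 \left(207 + 21\right)} = - 519 \cdot \frac{1}{2} \cdot \frac{1}{228} \left(-13\right) = \left(-519\right) \left(- \frac{13}{456}\right) = \frac{2249}{152}$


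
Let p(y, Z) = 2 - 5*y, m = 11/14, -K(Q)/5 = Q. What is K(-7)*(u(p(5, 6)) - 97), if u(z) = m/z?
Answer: -156225/46 ≈ -3396.2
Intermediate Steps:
K(Q) = -5*Q
m = 11/14 (m = 11*(1/14) = 11/14 ≈ 0.78571)
u(z) = 11/(14*z)
K(-7)*(u(p(5, 6)) - 97) = (-5*(-7))*(11/(14*(2 - 5*5)) - 97) = 35*(11/(14*(2 - 25)) - 97) = 35*((11/14)/(-23) - 97) = 35*((11/14)*(-1/23) - 97) = 35*(-11/322 - 97) = 35*(-31245/322) = -156225/46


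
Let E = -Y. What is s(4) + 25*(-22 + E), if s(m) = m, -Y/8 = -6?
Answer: -1746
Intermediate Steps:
Y = 48 (Y = -8*(-6) = 48)
E = -48 (E = -1*48 = -48)
s(4) + 25*(-22 + E) = 4 + 25*(-22 - 48) = 4 + 25*(-70) = 4 - 1750 = -1746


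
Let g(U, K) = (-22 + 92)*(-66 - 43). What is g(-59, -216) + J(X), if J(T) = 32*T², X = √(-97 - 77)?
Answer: -13198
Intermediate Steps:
X = I*√174 (X = √(-174) = I*√174 ≈ 13.191*I)
g(U, K) = -7630 (g(U, K) = 70*(-109) = -7630)
g(-59, -216) + J(X) = -7630 + 32*(I*√174)² = -7630 + 32*(-174) = -7630 - 5568 = -13198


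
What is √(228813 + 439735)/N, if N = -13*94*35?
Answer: -√167137/21385 ≈ -0.019117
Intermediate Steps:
N = -42770 (N = -1222*35 = -42770)
√(228813 + 439735)/N = √(228813 + 439735)/(-42770) = √668548*(-1/42770) = (2*√167137)*(-1/42770) = -√167137/21385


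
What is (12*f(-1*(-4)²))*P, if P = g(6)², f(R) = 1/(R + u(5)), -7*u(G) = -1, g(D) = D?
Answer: -1008/37 ≈ -27.243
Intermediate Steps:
u(G) = ⅐ (u(G) = -⅐*(-1) = ⅐)
f(R) = 1/(⅐ + R) (f(R) = 1/(R + ⅐) = 1/(⅐ + R))
P = 36 (P = 6² = 36)
(12*f(-1*(-4)²))*P = (12*(7/(1 + 7*(-1*(-4)²))))*36 = (12*(7/(1 + 7*(-1*16))))*36 = (12*(7/(1 + 7*(-16))))*36 = (12*(7/(1 - 112)))*36 = (12*(7/(-111)))*36 = (12*(7*(-1/111)))*36 = (12*(-7/111))*36 = -28/37*36 = -1008/37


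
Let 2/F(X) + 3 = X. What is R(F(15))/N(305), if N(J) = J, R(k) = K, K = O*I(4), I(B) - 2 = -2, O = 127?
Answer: 0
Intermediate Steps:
F(X) = 2/(-3 + X)
I(B) = 0 (I(B) = 2 - 2 = 0)
K = 0 (K = 127*0 = 0)
R(k) = 0
R(F(15))/N(305) = 0/305 = 0*(1/305) = 0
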